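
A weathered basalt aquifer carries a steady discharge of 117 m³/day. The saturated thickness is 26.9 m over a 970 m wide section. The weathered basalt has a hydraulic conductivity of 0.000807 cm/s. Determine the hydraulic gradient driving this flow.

0.00643

Convert K: 0.000807 cm/s × 864 = 0.6972 m/day.
Cross-sectional area A = 970 × 26.9 = 26093 m².
From Q = K·A·i, i = Q / (K·A) = 117 / (0.6972 × 26093) = 0.006431.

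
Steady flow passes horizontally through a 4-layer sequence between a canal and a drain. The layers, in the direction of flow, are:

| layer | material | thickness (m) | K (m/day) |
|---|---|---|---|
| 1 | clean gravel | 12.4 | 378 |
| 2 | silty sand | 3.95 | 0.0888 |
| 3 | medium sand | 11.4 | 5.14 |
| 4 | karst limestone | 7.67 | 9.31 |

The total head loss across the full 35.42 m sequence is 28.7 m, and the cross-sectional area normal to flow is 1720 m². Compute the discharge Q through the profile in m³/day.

Flow is perpendicular to layering, so the layers act in series and the equivalent K is the thickness-weighted harmonic mean.
Total thickness L = 12.4 + 3.95 + 11.4 + 7.67 = 35.42 m.
Σ(b_i/K_i) = 12.4/378 + 3.95/0.0888 + 11.4/5.14 + 7.67/9.31 = 47.56 d.
K_eq = L / Σ(b_i/K_i) = 35.42 / 47.56 = 0.7448 m/day.
Q = K_eq · A · (Δh/L) = 0.7448 × 1720 × (28.7/35.42) = 1038 m³/day.

1040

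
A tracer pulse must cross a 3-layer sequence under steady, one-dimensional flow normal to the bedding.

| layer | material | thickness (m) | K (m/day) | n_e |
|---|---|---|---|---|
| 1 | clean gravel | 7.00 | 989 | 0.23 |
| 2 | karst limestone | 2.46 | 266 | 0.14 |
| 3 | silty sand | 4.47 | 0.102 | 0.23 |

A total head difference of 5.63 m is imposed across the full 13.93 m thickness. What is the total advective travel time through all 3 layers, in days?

With flow normal to the layers, continuity requires the same specific discharge q through every layer.
Σ(b_i/K_i) = 7.00/989 + 2.46/266 + 4.47/0.102 = 43.84 d.
q = Δh / Σ(b_i/K_i) = 5.63 / 43.84 = 0.1284 m/day.
In each layer the seepage velocity is v_i = q/n_i, so the layer transit time is t_i = b_i·n_i / q:
  layer 1 (clean gravel): t_1 = 7.00 × 0.23 / 0.1284 = 12.54 d
  layer 2 (karst limestone): t_2 = 2.46 × 0.14 / 0.1284 = 2.682 d
  layer 3 (silty sand): t_3 = 4.47 × 0.23 / 0.1284 = 8.006 d
Total t = Σ t_i = 23.22 days.

23.2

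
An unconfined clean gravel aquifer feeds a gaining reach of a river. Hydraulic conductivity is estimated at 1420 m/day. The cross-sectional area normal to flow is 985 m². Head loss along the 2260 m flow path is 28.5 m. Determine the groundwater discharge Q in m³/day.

17600

Hydraulic gradient i = Δh / L = 28.5 / 2260 = 0.01261.
Darcy's law: Q = K · A · i = 1420 × 985.0 × 0.01261 = 17638 m³/day.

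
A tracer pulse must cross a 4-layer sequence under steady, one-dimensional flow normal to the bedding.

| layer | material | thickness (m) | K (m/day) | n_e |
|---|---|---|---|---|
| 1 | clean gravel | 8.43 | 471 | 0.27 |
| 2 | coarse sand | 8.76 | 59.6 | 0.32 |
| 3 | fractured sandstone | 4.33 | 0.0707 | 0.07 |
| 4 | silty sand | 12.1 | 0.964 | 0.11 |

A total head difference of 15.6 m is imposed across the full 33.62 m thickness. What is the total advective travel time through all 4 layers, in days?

With flow normal to the layers, continuity requires the same specific discharge q through every layer.
Σ(b_i/K_i) = 8.43/471 + 8.76/59.6 + 4.33/0.0707 + 12.1/0.964 = 73.96 d.
q = Δh / Σ(b_i/K_i) = 15.6 / 73.96 = 0.2109 m/day.
In each layer the seepage velocity is v_i = q/n_i, so the layer transit time is t_i = b_i·n_i / q:
  layer 1 (clean gravel): t_1 = 8.43 × 0.27 / 0.2109 = 10.79 d
  layer 2 (coarse sand): t_2 = 8.76 × 0.32 / 0.2109 = 13.29 d
  layer 3 (fractured sandstone): t_3 = 4.33 × 0.07 / 0.2109 = 1.437 d
  layer 4 (silty sand): t_4 = 12.1 × 0.11 / 0.2109 = 6.310 d
Total t = Σ t_i = 31.83 days.

31.8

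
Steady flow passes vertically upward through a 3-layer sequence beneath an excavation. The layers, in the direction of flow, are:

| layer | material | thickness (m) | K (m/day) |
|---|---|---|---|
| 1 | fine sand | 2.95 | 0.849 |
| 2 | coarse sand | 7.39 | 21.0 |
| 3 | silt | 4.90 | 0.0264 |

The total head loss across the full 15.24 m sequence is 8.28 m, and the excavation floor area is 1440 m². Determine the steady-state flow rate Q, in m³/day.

Flow is perpendicular to layering, so the layers act in series and the equivalent K is the thickness-weighted harmonic mean.
Total thickness L = 2.95 + 7.39 + 4.90 = 15.24 m.
Σ(b_i/K_i) = 2.95/0.849 + 7.39/21.0 + 4.90/0.0264 = 189.4 d.
K_eq = L / Σ(b_i/K_i) = 15.24 / 189.4 = 0.08045 m/day.
Q = K_eq · A · (Δh/L) = 0.08045 × 1440 × (8.28/15.24) = 62.94 m³/day.

62.9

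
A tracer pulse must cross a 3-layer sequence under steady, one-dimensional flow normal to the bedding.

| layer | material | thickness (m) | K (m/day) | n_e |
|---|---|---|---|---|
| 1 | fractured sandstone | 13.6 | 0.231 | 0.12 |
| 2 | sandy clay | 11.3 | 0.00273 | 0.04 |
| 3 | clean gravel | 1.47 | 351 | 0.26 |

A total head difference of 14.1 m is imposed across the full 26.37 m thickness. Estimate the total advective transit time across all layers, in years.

With flow normal to the layers, continuity requires the same specific discharge q through every layer.
Σ(b_i/K_i) = 13.6/0.231 + 11.3/0.00273 + 1.47/351 = 4198 d.
q = Δh / Σ(b_i/K_i) = 14.1 / 4198 = 0.003359 m/day.
In each layer the seepage velocity is v_i = q/n_i, so the layer transit time is t_i = b_i·n_i / q:
  layer 1 (fractured sandstone): t_1 = 13.6 × 0.12 / 0.003359 = 485.9 d
  layer 2 (sandy clay): t_2 = 11.3 × 0.04 / 0.003359 = 134.6 d
  layer 3 (clean gravel): t_3 = 1.47 × 0.26 / 0.003359 = 113.8 d
Total t = Σ t_i = 734.3 days = 2.010 years.

2.01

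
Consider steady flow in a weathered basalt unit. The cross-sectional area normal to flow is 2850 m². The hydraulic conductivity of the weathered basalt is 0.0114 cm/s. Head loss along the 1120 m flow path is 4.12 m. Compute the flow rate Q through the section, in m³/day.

Convert K: 0.0114 cm/s × 864 = 9.850 m/day.
Hydraulic gradient i = Δh / L = 4.12 / 1120 = 0.003679.
Darcy's law: Q = K · A · i = 9.850 × 2850 × 0.003679 = 103.3 m³/day.

103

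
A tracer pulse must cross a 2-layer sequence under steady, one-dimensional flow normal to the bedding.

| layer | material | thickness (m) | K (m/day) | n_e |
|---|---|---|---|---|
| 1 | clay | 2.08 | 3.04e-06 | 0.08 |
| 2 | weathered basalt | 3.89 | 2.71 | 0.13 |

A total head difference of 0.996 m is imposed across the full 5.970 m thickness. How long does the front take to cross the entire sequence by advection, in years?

With flow normal to the layers, continuity requires the same specific discharge q through every layer.
Σ(b_i/K_i) = 2.08/3.04e-06 + 3.89/2.71 = 6.842e+05 d.
q = Δh / Σ(b_i/K_i) = 0.996 / 6.842e+05 = 1.456e-06 m/day.
In each layer the seepage velocity is v_i = q/n_i, so the layer transit time is t_i = b_i·n_i / q:
  layer 1 (clay): t_1 = 2.08 × 0.08 / 1.456e-06 = 1.143e+05 d
  layer 2 (weathered basalt): t_2 = 3.89 × 0.13 / 1.456e-06 = 3.474e+05 d
Total t = Σ t_i = 4.617e+05 days = 1264 years.

1260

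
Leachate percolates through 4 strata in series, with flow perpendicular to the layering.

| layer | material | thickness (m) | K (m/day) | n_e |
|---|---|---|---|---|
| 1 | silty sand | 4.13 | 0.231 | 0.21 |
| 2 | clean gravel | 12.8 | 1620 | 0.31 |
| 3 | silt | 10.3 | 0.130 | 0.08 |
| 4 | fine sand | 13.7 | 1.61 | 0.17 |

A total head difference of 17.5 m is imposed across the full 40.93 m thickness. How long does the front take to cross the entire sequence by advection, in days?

48.2

With flow normal to the layers, continuity requires the same specific discharge q through every layer.
Σ(b_i/K_i) = 4.13/0.231 + 12.8/1620 + 10.3/0.130 + 13.7/1.61 = 105.6 d.
q = Δh / Σ(b_i/K_i) = 17.5 / 105.6 = 0.1657 m/day.
In each layer the seepage velocity is v_i = q/n_i, so the layer transit time is t_i = b_i·n_i / q:
  layer 1 (silty sand): t_1 = 4.13 × 0.21 / 0.1657 = 5.235 d
  layer 2 (clean gravel): t_2 = 12.8 × 0.31 / 0.1657 = 23.95 d
  layer 3 (silt): t_3 = 10.3 × 0.08 / 0.1657 = 4.974 d
  layer 4 (fine sand): t_4 = 13.7 × 0.17 / 0.1657 = 14.06 d
Total t = Σ t_i = 48.22 days.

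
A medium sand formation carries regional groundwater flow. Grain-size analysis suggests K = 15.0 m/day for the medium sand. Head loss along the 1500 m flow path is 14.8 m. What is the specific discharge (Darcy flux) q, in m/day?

Hydraulic gradient i = Δh / L = 14.8 / 1500 = 0.009867.
Specific discharge q = K · i = 15.00 × 0.009867 = 0.1480 m/day.

0.148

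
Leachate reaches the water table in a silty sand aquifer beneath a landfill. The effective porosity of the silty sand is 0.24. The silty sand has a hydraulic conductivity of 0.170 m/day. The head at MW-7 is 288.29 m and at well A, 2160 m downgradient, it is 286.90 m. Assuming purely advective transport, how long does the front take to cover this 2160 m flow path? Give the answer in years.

Hydraulic gradient i = (288.29 − 286.90) / 2160 = 1.39 / 2160 = 0.0006435.
Darcy flux q = K · i = 0.1700 × 0.0006435 = 0.0001094 m/day.
Seepage velocity v = q / n_e = 0.0001094 / 0.24 = 0.0004558 m/day.
Travel time t = L / v = 2160 / 0.0004558 = 4.739e+06 days = 12974 years.

13000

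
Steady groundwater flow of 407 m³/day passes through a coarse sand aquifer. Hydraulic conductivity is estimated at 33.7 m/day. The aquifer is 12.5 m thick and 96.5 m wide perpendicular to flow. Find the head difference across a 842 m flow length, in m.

8.43

Cross-sectional area A = 96.5 × 12.5 = 1206 m².
From Q = K·A·i, i = Q / (K·A) = 407 / (33.70 × 1206) = 0.01001.
Head loss Δh = i · L = 0.01001 × 842 = 8.430 m.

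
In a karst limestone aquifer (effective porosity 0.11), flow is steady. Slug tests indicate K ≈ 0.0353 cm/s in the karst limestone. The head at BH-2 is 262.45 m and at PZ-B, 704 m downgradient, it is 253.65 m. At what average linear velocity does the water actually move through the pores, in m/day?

3.47

Convert K: 0.0353 cm/s × 864 = 30.50 m/day.
Hydraulic gradient i = (262.45 − 253.65) / 704 = 8.8 / 704 = 0.01250.
Darcy flux q = K · i = 30.50 × 0.01250 = 0.3812 m/day.
Seepage velocity v = q / n_e = 0.3812 / 0.11 = 3.466 m/day.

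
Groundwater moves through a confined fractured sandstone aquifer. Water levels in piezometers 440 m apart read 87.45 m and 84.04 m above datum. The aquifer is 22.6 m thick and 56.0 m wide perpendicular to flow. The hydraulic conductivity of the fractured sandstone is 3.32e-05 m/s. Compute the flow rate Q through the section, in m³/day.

Convert K: 3.32e-05 m/s × 86400 = 2.868 m/day.
Cross-sectional area A = 56.0 × 22.6 = 1266 m².
Hydraulic gradient i = (87.45 − 84.04) / 440 = 3.41 / 440 = 0.007750.
Darcy's law: Q = K · A · i = 2.868 × 1266 × 0.007750 = 28.14 m³/day.

28.1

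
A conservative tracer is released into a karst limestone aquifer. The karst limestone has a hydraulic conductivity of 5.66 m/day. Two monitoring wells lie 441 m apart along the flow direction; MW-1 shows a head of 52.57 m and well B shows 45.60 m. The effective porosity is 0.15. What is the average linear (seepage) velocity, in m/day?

0.596

Hydraulic gradient i = (52.57 − 45.60) / 441 = 6.97 / 441 = 0.01580.
Darcy flux q = K · i = 5.660 × 0.01580 = 0.08946 m/day.
Seepage velocity v = q / n_e = 0.08946 / 0.15 = 0.5964 m/day.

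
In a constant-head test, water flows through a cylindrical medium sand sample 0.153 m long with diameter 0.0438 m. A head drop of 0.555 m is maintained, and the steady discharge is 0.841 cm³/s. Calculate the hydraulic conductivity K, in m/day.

Cross-sectional area A = π·(d/2)² = π × (0.0438/2)² = 0.001507 m².
Convert discharge: 0.841 cm³/s = 8.410e-07 m³/s.
Darcy's law rearranged: K = Q·L / (A·Δh) = 8.410e-07 × 0.153 / (0.001507 × 0.555) = 0.0001539 m/s = 13.29 m/day.

13.3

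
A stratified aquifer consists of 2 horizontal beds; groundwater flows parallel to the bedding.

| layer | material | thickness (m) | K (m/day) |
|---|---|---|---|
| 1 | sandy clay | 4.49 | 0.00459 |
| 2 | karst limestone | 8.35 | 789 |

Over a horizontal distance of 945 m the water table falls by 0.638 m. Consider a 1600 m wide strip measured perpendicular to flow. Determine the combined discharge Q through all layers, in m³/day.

7120

Flow is parallel to layering, so each bed carries its own Darcy discharge and the transmissivities add.
Σ(K_i·b_i) = 0.00459×4.49 + 789×8.35 = 6588 m²/day.
Hydraulic gradient i = Δh / L = 0.638 / 945 = 0.0006751.
Q = Σ(K_i·b_i) · W · i = 6588 × 1600 × 0.0006751 = 7117 m³/day.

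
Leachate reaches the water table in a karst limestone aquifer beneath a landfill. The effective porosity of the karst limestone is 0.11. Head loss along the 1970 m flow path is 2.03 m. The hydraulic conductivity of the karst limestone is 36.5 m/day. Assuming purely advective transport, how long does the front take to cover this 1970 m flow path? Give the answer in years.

15.8

Hydraulic gradient i = Δh / L = 2.03 / 1970 = 0.001030.
Darcy flux q = K · i = 36.50 × 0.001030 = 0.03761 m/day.
Seepage velocity v = q / n_e = 0.03761 / 0.11 = 0.3419 m/day.
Travel time t = L / v = 1970 / 0.3419 = 5762 days = 15.77 years.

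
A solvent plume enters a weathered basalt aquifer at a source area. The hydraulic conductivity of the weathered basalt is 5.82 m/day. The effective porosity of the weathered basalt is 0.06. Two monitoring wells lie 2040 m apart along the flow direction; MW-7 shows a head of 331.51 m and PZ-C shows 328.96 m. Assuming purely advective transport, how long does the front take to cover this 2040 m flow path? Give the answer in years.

Hydraulic gradient i = (331.51 − 328.96) / 2040 = 2.55 / 2040 = 0.001250.
Darcy flux q = K · i = 5.820 × 0.001250 = 0.007275 m/day.
Seepage velocity v = q / n_e = 0.007275 / 0.06 = 0.1212 m/day.
Travel time t = L / v = 2040 / 0.1212 = 16825 days = 46.06 years.

46.1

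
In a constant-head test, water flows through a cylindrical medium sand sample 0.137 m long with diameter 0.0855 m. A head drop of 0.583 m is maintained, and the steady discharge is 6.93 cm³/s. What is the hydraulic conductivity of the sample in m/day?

Cross-sectional area A = π·(d/2)² = π × (0.0855/2)² = 0.005741 m².
Convert discharge: 6.93 cm³/s = 6.930e-06 m³/s.
Darcy's law rearranged: K = Q·L / (A·Δh) = 6.930e-06 × 0.137 / (0.005741 × 0.583) = 0.0002836 m/s = 24.51 m/day.

24.5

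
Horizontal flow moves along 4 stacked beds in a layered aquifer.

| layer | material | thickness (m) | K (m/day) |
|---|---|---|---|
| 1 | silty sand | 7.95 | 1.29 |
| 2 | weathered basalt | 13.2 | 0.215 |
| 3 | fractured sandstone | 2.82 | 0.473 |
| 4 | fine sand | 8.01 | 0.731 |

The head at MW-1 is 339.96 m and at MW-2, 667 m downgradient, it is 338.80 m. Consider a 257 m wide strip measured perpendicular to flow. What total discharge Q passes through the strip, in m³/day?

Flow is parallel to layering, so each bed carries its own Darcy discharge and the transmissivities add.
Σ(K_i·b_i) = 1.29×7.95 + 0.215×13.2 + 0.473×2.82 + 0.731×8.01 = 20.28 m²/day.
Hydraulic gradient i = (339.96 − 338.80) / 667 = 1.16 / 667 = 0.001739.
Q = Σ(K_i·b_i) · W · i = 20.28 × 257 × 0.001739 = 9.065 m³/day.

9.07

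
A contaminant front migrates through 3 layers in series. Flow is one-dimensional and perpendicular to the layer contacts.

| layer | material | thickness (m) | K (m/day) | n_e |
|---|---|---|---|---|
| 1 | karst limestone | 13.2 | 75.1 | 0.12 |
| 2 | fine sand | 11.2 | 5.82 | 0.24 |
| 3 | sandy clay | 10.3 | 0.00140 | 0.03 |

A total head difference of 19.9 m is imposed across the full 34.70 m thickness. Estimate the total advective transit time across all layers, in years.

4.64

With flow normal to the layers, continuity requires the same specific discharge q through every layer.
Σ(b_i/K_i) = 13.2/75.1 + 11.2/5.82 + 10.3/0.00140 = 7359 d.
q = Δh / Σ(b_i/K_i) = 19.9 / 7359 = 0.002704 m/day.
In each layer the seepage velocity is v_i = q/n_i, so the layer transit time is t_i = b_i·n_i / q:
  layer 1 (karst limestone): t_1 = 13.2 × 0.12 / 0.002704 = 585.8 d
  layer 2 (fine sand): t_2 = 11.2 × 0.24 / 0.002704 = 994.1 d
  layer 3 (sandy clay): t_3 = 10.3 × 0.03 / 0.002704 = 114.3 d
Total t = Σ t_i = 1694 days = 4.638 years.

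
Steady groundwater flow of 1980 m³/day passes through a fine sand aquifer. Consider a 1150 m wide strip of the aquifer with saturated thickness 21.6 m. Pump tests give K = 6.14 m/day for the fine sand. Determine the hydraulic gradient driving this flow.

Cross-sectional area A = 1150 × 21.6 = 24840 m².
From Q = K·A·i, i = Q / (K·A) = 1980 / (6.140 × 24840) = 0.01298.

0.0130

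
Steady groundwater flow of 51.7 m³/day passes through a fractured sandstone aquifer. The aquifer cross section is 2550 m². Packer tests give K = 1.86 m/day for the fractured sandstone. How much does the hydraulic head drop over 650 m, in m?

From Q = K·A·i, i = Q / (K·A) = 51.7 / (1.860 × 2550) = 0.01090.
Head loss Δh = i · L = 0.01090 × 650 = 7.085 m.

7.09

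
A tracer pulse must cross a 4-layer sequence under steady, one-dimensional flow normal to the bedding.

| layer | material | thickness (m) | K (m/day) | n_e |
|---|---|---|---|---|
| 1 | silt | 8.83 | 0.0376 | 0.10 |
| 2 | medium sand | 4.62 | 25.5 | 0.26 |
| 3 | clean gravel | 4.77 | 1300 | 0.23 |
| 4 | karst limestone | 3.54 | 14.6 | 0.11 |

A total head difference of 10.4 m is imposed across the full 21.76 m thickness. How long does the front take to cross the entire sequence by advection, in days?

With flow normal to the layers, continuity requires the same specific discharge q through every layer.
Σ(b_i/K_i) = 8.83/0.0376 + 4.62/25.5 + 4.77/1300 + 3.54/14.6 = 235.3 d.
q = Δh / Σ(b_i/K_i) = 10.4 / 235.3 = 0.04420 m/day.
In each layer the seepage velocity is v_i = q/n_i, so the layer transit time is t_i = b_i·n_i / q:
  layer 1 (silt): t_1 = 8.83 × 0.10 / 0.04420 = 19.98 d
  layer 2 (medium sand): t_2 = 4.62 × 0.26 / 0.04420 = 27.17 d
  layer 3 (clean gravel): t_3 = 4.77 × 0.23 / 0.04420 = 24.82 d
  layer 4 (karst limestone): t_4 = 3.54 × 0.11 / 0.04420 = 8.809 d
Total t = Σ t_i = 80.78 days.

80.8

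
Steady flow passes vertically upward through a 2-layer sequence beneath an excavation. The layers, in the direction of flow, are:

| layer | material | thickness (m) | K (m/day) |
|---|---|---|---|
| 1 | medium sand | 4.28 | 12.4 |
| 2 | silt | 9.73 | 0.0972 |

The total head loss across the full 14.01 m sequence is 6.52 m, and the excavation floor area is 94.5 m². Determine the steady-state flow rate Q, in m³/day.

Flow is perpendicular to layering, so the layers act in series and the equivalent K is the thickness-weighted harmonic mean.
Total thickness L = 4.28 + 9.73 = 14.01 m.
Σ(b_i/K_i) = 4.28/12.4 + 9.73/0.0972 = 100.4 d.
K_eq = L / Σ(b_i/K_i) = 14.01 / 100.4 = 0.1395 m/day.
Q = K_eq · A · (Δh/L) = 0.1395 × 94.5 × (6.52/14.01) = 6.134 m³/day.

6.13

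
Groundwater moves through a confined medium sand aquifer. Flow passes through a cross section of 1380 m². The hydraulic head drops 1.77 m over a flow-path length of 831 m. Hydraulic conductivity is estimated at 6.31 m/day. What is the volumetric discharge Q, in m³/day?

18.5

Hydraulic gradient i = Δh / L = 1.77 / 831 = 0.002130.
Darcy's law: Q = K · A · i = 6.310 × 1380 × 0.002130 = 18.55 m³/day.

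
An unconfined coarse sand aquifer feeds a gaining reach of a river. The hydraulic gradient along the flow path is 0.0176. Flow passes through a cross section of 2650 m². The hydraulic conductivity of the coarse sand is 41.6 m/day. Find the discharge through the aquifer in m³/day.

1940

Hydraulic gradient i = 0.0176.
Darcy's law: Q = K · A · i = 41.60 × 2650 × 0.01760 = 1940 m³/day.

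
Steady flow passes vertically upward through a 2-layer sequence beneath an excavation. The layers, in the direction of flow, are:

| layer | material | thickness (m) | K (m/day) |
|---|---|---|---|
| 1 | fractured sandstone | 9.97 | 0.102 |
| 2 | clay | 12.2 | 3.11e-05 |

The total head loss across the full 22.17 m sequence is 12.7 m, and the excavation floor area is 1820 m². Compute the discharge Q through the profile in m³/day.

0.0589

Flow is perpendicular to layering, so the layers act in series and the equivalent K is the thickness-weighted harmonic mean.
Total thickness L = 9.97 + 12.2 = 22.17 m.
Σ(b_i/K_i) = 9.97/0.102 + 12.2/3.11e-05 = 3.924e+05 d.
K_eq = L / Σ(b_i/K_i) = 22.17 / 3.924e+05 = 5.650e-05 m/day.
Q = K_eq · A · (Δh/L) = 5.650e-05 × 1820 × (12.7/22.17) = 0.05891 m³/day.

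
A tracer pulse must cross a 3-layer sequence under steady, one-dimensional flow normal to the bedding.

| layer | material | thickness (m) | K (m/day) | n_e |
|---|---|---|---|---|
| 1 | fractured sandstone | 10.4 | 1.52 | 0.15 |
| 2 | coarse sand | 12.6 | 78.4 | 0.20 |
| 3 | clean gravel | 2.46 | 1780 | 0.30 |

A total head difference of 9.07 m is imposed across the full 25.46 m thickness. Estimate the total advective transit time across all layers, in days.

3.72

With flow normal to the layers, continuity requires the same specific discharge q through every layer.
Σ(b_i/K_i) = 10.4/1.52 + 12.6/78.4 + 2.46/1780 = 7.004 d.
q = Δh / Σ(b_i/K_i) = 9.07 / 7.004 = 1.295 m/day.
In each layer the seepage velocity is v_i = q/n_i, so the layer transit time is t_i = b_i·n_i / q:
  layer 1 (fractured sandstone): t_1 = 10.4 × 0.15 / 1.295 = 1.205 d
  layer 2 (coarse sand): t_2 = 12.6 × 0.20 / 1.295 = 1.946 d
  layer 3 (clean gravel): t_3 = 2.46 × 0.30 / 1.295 = 0.5699 d
Total t = Σ t_i = 3.721 days.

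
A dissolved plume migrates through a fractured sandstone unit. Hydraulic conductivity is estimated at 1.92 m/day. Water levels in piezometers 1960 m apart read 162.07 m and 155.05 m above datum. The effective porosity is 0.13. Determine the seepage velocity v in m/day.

0.0529

Hydraulic gradient i = (162.07 − 155.05) / 1960 = 7.02 / 1960 = 0.003582.
Darcy flux q = K · i = 1.920 × 0.003582 = 0.006877 m/day.
Seepage velocity v = q / n_e = 0.006877 / 0.13 = 0.05290 m/day.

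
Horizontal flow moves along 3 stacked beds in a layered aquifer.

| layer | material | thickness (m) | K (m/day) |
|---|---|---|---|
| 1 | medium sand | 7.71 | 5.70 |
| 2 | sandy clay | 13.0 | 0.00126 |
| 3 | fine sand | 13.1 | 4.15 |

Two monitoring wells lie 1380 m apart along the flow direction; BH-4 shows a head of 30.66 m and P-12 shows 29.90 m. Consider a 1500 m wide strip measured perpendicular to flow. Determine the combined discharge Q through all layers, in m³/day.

81.2

Flow is parallel to layering, so each bed carries its own Darcy discharge and the transmissivities add.
Σ(K_i·b_i) = 5.70×7.71 + 0.00126×13.0 + 4.15×13.1 = 98.33 m²/day.
Hydraulic gradient i = (30.66 − 29.90) / 1380 = 0.76 / 1380 = 0.0005507.
Q = Σ(K_i·b_i) · W · i = 98.33 × 1500 × 0.0005507 = 81.23 m³/day.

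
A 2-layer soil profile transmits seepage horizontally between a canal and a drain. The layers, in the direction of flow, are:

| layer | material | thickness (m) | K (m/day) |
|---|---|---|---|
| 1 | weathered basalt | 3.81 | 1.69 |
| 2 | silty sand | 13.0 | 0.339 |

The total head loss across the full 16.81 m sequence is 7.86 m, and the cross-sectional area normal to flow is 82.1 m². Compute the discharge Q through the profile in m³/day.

15.9

Flow is perpendicular to layering, so the layers act in series and the equivalent K is the thickness-weighted harmonic mean.
Total thickness L = 3.81 + 13.0 = 16.81 m.
Σ(b_i/K_i) = 3.81/1.69 + 13.0/0.339 = 40.60 d.
K_eq = L / Σ(b_i/K_i) = 16.81 / 40.60 = 0.4140 m/day.
Q = K_eq · A · (Δh/L) = 0.4140 × 82.1 × (7.86/16.81) = 15.89 m³/day.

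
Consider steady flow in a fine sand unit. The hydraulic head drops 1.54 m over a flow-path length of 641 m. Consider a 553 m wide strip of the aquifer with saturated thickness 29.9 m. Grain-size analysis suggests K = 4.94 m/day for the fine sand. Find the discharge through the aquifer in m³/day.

Cross-sectional area A = 553 × 29.9 = 16535 m².
Hydraulic gradient i = Δh / L = 1.54 / 641 = 0.002402.
Darcy's law: Q = K · A · i = 4.940 × 16535 × 0.002402 = 196.2 m³/day.

196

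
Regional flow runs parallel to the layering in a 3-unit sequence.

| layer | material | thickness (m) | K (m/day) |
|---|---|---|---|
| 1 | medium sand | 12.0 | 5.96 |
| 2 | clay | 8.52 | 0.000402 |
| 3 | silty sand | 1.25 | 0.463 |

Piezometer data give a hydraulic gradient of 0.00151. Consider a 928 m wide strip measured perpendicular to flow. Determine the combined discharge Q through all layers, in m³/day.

Flow is parallel to layering, so each bed carries its own Darcy discharge and the transmissivities add.
Σ(K_i·b_i) = 5.96×12.0 + 0.000402×8.52 + 0.463×1.25 = 72.10 m²/day.
Hydraulic gradient i = 0.00151.
Q = Σ(K_i·b_i) · W · i = 72.10 × 928 × 0.001510 = 101.0 m³/day.

101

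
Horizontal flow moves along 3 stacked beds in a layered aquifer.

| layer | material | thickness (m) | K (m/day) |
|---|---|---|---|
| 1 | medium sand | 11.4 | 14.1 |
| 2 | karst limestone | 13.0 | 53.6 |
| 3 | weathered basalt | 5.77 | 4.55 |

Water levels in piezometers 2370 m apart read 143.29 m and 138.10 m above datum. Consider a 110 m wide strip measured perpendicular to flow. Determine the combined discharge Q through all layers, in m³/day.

213

Flow is parallel to layering, so each bed carries its own Darcy discharge and the transmissivities add.
Σ(K_i·b_i) = 14.1×11.4 + 53.6×13.0 + 4.55×5.77 = 883.8 m²/day.
Hydraulic gradient i = (143.29 − 138.10) / 2370 = 5.19 / 2370 = 0.002190.
Q = Σ(K_i·b_i) · W · i = 883.8 × 110 × 0.002190 = 212.9 m³/day.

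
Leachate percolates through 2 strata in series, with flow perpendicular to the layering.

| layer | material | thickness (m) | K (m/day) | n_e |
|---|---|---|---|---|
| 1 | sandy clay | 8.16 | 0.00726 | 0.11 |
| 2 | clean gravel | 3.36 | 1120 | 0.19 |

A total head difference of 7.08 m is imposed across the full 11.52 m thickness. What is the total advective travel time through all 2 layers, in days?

With flow normal to the layers, continuity requires the same specific discharge q through every layer.
Σ(b_i/K_i) = 8.16/0.00726 + 3.36/1120 = 1124 d.
q = Δh / Σ(b_i/K_i) = 7.08 / 1124 = 0.006299 m/day.
In each layer the seepage velocity is v_i = q/n_i, so the layer transit time is t_i = b_i·n_i / q:
  layer 1 (sandy clay): t_1 = 8.16 × 0.11 / 0.006299 = 142.5 d
  layer 2 (clean gravel): t_2 = 3.36 × 0.19 / 0.006299 = 101.3 d
Total t = Σ t_i = 243.8 days.

244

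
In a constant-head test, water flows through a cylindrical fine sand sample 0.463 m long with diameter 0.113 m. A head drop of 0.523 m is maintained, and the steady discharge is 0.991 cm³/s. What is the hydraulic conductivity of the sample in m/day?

7.56

Cross-sectional area A = π·(d/2)² = π × (0.113/2)² = 0.01003 m².
Convert discharge: 0.991 cm³/s = 9.910e-07 m³/s.
Darcy's law rearranged: K = Q·L / (A·Δh) = 9.910e-07 × 0.463 / (0.01003 × 0.523) = 8.748e-05 m/s = 7.558 m/day.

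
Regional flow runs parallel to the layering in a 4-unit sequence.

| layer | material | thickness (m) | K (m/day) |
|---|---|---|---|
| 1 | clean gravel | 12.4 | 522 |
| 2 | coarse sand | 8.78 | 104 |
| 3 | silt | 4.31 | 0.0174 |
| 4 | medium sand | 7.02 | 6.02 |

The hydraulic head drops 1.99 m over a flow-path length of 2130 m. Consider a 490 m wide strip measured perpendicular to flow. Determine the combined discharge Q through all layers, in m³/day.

3400

Flow is parallel to layering, so each bed carries its own Darcy discharge and the transmissivities add.
Σ(K_i·b_i) = 522×12.4 + 104×8.78 + 0.0174×4.31 + 6.02×7.02 = 7428 m²/day.
Hydraulic gradient i = Δh / L = 1.99 / 2130 = 0.0009343.
Q = Σ(K_i·b_i) · W · i = 7428 × 490 × 0.0009343 = 3401 m³/day.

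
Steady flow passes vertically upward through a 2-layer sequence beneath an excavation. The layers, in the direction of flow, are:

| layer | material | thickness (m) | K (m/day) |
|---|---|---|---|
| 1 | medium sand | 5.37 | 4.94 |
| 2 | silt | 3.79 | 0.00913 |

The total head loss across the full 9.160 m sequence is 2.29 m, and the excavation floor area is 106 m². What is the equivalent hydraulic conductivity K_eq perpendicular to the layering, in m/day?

0.0220

Flow is perpendicular to layering, so the layers act in series and the equivalent K is the thickness-weighted harmonic mean.
Total thickness L = 5.37 + 3.79 = 9.160 m.
Σ(b_i/K_i) = 5.37/4.94 + 3.79/0.00913 = 416.2 d.
K_eq = L / Σ(b_i/K_i) = 9.160 / 416.2 = 0.02201 m/day.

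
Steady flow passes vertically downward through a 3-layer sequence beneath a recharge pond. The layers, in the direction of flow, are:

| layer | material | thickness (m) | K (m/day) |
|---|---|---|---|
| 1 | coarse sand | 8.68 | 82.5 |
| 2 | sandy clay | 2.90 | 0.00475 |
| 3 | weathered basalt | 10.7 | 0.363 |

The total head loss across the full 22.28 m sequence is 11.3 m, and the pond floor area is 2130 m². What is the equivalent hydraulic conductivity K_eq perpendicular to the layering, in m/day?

0.0348

Flow is perpendicular to layering, so the layers act in series and the equivalent K is the thickness-weighted harmonic mean.
Total thickness L = 8.68 + 2.90 + 10.7 = 22.28 m.
Σ(b_i/K_i) = 8.68/82.5 + 2.90/0.00475 + 10.7/0.363 = 640.1 d.
K_eq = L / Σ(b_i/K_i) = 22.28 / 640.1 = 0.03481 m/day.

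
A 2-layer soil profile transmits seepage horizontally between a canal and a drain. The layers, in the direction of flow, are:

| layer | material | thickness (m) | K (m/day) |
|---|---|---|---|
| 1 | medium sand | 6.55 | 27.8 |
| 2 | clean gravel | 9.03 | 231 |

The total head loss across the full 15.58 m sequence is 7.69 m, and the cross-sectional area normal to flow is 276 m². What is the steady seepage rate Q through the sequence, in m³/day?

7730

Flow is perpendicular to layering, so the layers act in series and the equivalent K is the thickness-weighted harmonic mean.
Total thickness L = 6.55 + 9.03 = 15.58 m.
Σ(b_i/K_i) = 6.55/27.8 + 9.03/231 = 0.2747 d.
K_eq = L / Σ(b_i/K_i) = 15.58 / 0.2747 = 56.72 m/day.
Q = K_eq · A · (Δh/L) = 56.72 × 276 × (7.69/15.58) = 7726 m³/day.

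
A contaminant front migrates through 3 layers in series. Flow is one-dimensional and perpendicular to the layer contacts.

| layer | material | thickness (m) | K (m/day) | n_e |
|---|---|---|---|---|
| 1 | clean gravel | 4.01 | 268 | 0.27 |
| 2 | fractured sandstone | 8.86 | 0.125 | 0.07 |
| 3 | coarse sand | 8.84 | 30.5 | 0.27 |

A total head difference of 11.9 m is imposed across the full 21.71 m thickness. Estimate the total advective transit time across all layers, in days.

With flow normal to the layers, continuity requires the same specific discharge q through every layer.
Σ(b_i/K_i) = 4.01/268 + 8.86/0.125 + 8.84/30.5 = 71.18 d.
q = Δh / Σ(b_i/K_i) = 11.9 / 71.18 = 0.1672 m/day.
In each layer the seepage velocity is v_i = q/n_i, so the layer transit time is t_i = b_i·n_i / q:
  layer 1 (clean gravel): t_1 = 4.01 × 0.27 / 0.1672 = 6.477 d
  layer 2 (fractured sandstone): t_2 = 8.86 × 0.07 / 0.1672 = 3.710 d
  layer 3 (coarse sand): t_3 = 8.84 × 0.27 / 0.1672 = 14.28 d
Total t = Σ t_i = 24.46 days.

24.5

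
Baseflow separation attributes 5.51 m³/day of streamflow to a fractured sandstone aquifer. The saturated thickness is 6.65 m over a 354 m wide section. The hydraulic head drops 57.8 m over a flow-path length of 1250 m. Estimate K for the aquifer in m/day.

0.0506

Cross-sectional area A = 354 × 6.65 = 2354 m².
Hydraulic gradient i = Δh / L = 57.8 / 1250 = 0.04624.
From Q = K·A·i, K = Q / (A·i) = 5.51 / (2354 × 0.04624) = 0.05062 m/day.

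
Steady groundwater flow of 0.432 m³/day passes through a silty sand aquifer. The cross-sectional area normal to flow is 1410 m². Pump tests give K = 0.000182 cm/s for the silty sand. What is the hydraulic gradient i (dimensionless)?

Convert K: 0.000182 cm/s × 864 = 0.1572 m/day.
From Q = K·A·i, i = Q / (K·A) = 0.432 / (0.1572 × 1410) = 0.001948.

0.00195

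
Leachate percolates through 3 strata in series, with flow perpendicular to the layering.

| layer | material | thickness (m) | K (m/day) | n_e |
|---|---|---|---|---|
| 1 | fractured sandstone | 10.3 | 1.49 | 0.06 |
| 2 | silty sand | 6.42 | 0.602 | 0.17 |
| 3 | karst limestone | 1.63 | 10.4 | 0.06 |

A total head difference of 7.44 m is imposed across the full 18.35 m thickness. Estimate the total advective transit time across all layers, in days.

4.31

With flow normal to the layers, continuity requires the same specific discharge q through every layer.
Σ(b_i/K_i) = 10.3/1.49 + 6.42/0.602 + 1.63/10.4 = 17.73 d.
q = Δh / Σ(b_i/K_i) = 7.44 / 17.73 = 0.4195 m/day.
In each layer the seepage velocity is v_i = q/n_i, so the layer transit time is t_i = b_i·n_i / q:
  layer 1 (fractured sandstone): t_1 = 10.3 × 0.06 / 0.4195 = 1.473 d
  layer 2 (silty sand): t_2 = 6.42 × 0.17 / 0.4195 = 2.601 d
  layer 3 (karst limestone): t_3 = 1.63 × 0.06 / 0.4195 = 0.2331 d
Total t = Σ t_i = 4.308 days.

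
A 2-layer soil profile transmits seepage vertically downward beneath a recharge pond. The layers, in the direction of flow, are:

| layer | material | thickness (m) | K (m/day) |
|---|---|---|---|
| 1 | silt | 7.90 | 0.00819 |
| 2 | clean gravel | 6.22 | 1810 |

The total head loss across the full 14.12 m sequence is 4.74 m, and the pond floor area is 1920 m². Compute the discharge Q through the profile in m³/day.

9.43

Flow is perpendicular to layering, so the layers act in series and the equivalent K is the thickness-weighted harmonic mean.
Total thickness L = 7.90 + 6.22 = 14.12 m.
Σ(b_i/K_i) = 7.90/0.00819 + 6.22/1810 = 964.6 d.
K_eq = L / Σ(b_i/K_i) = 14.12 / 964.6 = 0.01464 m/day.
Q = K_eq · A · (Δh/L) = 0.01464 × 1920 × (4.74/14.12) = 9.435 m³/day.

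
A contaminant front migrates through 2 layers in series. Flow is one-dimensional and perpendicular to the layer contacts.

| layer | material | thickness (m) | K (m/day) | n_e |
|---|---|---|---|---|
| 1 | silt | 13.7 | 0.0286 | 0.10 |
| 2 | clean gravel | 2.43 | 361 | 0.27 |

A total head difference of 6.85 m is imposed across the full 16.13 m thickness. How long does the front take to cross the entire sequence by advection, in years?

With flow normal to the layers, continuity requires the same specific discharge q through every layer.
Σ(b_i/K_i) = 13.7/0.0286 + 2.43/361 = 479.0 d.
q = Δh / Σ(b_i/K_i) = 6.85 / 479.0 = 0.01430 m/day.
In each layer the seepage velocity is v_i = q/n_i, so the layer transit time is t_i = b_i·n_i / q:
  layer 1 (silt): t_1 = 13.7 × 0.10 / 0.01430 = 95.81 d
  layer 2 (clean gravel): t_2 = 2.43 × 0.27 / 0.01430 = 45.88 d
Total t = Σ t_i = 141.7 days = 0.3879 years.

0.388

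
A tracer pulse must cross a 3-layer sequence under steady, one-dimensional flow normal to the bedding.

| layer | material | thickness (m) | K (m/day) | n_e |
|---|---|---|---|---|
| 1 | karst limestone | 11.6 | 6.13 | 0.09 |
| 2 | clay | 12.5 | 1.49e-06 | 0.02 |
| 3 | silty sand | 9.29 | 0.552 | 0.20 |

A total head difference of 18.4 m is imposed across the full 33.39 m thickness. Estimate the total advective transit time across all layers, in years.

3930

With flow normal to the layers, continuity requires the same specific discharge q through every layer.
Σ(b_i/K_i) = 11.6/6.13 + 12.5/1.49e-06 + 9.29/0.552 = 8.389e+06 d.
q = Δh / Σ(b_i/K_i) = 18.4 / 8.389e+06 = 2.193e-06 m/day.
In each layer the seepage velocity is v_i = q/n_i, so the layer transit time is t_i = b_i·n_i / q:
  layer 1 (karst limestone): t_1 = 11.6 × 0.09 / 2.193e-06 = 4.760e+05 d
  layer 2 (clay): t_2 = 12.5 × 0.02 / 2.193e-06 = 1.140e+05 d
  layer 3 (silty sand): t_3 = 9.29 × 0.20 / 2.193e-06 = 8.471e+05 d
Total t = Σ t_i = 1.437e+06 days = 3935 years.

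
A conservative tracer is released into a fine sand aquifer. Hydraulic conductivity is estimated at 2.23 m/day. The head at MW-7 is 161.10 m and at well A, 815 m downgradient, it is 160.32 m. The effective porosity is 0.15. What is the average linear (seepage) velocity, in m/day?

Hydraulic gradient i = (161.10 − 160.32) / 815 = 0.78 / 815 = 0.0009571.
Darcy flux q = K · i = 2.230 × 0.0009571 = 0.002134 m/day.
Seepage velocity v = q / n_e = 0.002134 / 0.15 = 0.01423 m/day.

0.0142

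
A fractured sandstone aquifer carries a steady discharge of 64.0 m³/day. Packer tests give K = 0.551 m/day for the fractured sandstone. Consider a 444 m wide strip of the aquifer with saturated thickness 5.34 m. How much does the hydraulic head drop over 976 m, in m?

Cross-sectional area A = 444 × 5.34 = 2371 m².
From Q = K·A·i, i = Q / (K·A) = 64.0 / (0.5510 × 2371) = 0.04899.
Head loss Δh = i · L = 0.04899 × 976 = 47.81 m.

47.8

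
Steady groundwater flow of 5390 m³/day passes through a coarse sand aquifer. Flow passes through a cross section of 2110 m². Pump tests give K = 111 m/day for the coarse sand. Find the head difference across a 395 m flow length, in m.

9.09

From Q = K·A·i, i = Q / (K·A) = 5390 / (111.0 × 2110) = 0.02301.
Head loss Δh = i · L = 0.02301 × 395 = 9.090 m.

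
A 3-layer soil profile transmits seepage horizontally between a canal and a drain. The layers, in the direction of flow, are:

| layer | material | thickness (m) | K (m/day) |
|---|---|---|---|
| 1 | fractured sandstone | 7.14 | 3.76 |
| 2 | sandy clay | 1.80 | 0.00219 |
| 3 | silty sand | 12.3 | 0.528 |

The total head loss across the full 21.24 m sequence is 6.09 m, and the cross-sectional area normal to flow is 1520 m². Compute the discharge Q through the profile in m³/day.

10.9

Flow is perpendicular to layering, so the layers act in series and the equivalent K is the thickness-weighted harmonic mean.
Total thickness L = 7.14 + 1.80 + 12.3 = 21.24 m.
Σ(b_i/K_i) = 7.14/3.76 + 1.80/0.00219 + 12.3/0.528 = 847.1 d.
K_eq = L / Σ(b_i/K_i) = 21.24 / 847.1 = 0.02507 m/day.
Q = K_eq · A · (Δh/L) = 0.02507 × 1520 × (6.09/21.24) = 10.93 m³/day.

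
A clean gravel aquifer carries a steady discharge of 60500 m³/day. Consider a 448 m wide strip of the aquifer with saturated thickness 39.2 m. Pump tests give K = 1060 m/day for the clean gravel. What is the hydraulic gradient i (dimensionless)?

0.00325

Cross-sectional area A = 448 × 39.2 = 17562 m².
From Q = K·A·i, i = Q / (K·A) = 60500 / (1060 × 17562) = 0.003250.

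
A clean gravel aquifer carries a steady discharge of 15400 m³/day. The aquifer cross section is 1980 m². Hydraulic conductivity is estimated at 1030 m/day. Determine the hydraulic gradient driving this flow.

0.00755

From Q = K·A·i, i = Q / (K·A) = 15400 / (1030 × 1980) = 0.007551.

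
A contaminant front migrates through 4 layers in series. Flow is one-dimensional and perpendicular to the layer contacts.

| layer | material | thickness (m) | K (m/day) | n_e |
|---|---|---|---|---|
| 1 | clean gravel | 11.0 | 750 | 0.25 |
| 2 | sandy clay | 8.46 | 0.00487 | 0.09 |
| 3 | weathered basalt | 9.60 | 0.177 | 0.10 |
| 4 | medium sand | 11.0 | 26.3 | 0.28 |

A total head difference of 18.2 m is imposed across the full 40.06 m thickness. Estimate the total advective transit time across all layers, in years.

With flow normal to the layers, continuity requires the same specific discharge q through every layer.
Σ(b_i/K_i) = 11.0/750 + 8.46/0.00487 + 9.60/0.177 + 11.0/26.3 = 1792 d.
q = Δh / Σ(b_i/K_i) = 18.2 / 1792 = 0.01016 m/day.
In each layer the seepage velocity is v_i = q/n_i, so the layer transit time is t_i = b_i·n_i / q:
  layer 1 (clean gravel): t_1 = 11.0 × 0.25 / 0.01016 = 270.7 d
  layer 2 (sandy clay): t_2 = 8.46 × 0.09 / 0.01016 = 74.96 d
  layer 3 (weathered basalt): t_3 = 9.60 × 0.10 / 0.01016 = 94.51 d
  layer 4 (medium sand): t_4 = 11.0 × 0.28 / 0.01016 = 303.2 d
Total t = Σ t_i = 743.5 days = 2.035 years.

2.04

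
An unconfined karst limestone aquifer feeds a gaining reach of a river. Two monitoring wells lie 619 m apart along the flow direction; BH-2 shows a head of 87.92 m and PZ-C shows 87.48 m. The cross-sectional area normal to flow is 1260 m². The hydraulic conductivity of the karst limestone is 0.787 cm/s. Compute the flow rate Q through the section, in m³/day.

609

Convert K: 0.787 cm/s × 864 = 680.0 m/day.
Hydraulic gradient i = (87.92 − 87.48) / 619 = 0.44 / 619 = 0.0007108.
Darcy's law: Q = K · A · i = 680.0 × 1260 × 0.0007108 = 609.0 m³/day.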